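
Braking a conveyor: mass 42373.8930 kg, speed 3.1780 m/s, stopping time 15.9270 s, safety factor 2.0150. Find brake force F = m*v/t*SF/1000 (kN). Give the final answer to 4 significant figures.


F = 42373.8930 * 3.1780 / 15.9270 * 2.0150 / 1000
F = 17.04 kN


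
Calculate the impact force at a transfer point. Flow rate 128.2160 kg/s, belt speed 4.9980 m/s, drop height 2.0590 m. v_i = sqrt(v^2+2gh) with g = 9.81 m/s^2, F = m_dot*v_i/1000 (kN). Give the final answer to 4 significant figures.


v_i = sqrt(4.9980^2 + 2*9.81*2.0590) = 8.08564 m/s
F = 128.2160 * 8.08564 / 1000
F = 1.037 kN


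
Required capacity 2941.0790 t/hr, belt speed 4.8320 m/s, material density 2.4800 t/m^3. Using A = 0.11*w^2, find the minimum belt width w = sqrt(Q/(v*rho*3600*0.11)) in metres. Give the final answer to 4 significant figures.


A_req = 2941.0790 / (4.8320 * 2.4800 * 3600) = 0.0681751 m^2
w = sqrt(0.0681751 / 0.11)
w = 0.7873 m


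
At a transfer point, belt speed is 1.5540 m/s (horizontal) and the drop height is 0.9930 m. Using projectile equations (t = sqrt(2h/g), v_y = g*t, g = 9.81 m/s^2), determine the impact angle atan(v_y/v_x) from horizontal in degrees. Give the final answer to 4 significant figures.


t = sqrt(2*0.9930/9.81) = 0.449941 s
v_y = 9.81 * 0.449941 = 4.41392 m/s
angle = atan(4.41392 / 1.5540) = 70.60 deg


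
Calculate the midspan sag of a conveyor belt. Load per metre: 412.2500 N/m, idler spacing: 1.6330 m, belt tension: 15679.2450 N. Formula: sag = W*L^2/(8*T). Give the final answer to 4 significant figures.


sag = 412.2500 * 1.6330^2 / (8 * 15679.2450)
sag = 0.008764 m


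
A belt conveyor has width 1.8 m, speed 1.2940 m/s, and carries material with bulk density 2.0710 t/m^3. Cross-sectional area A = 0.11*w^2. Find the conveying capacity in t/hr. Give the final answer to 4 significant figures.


A = 0.11 * 1.8^2 = 0.3564 m^2
C = 0.3564 * 1.2940 * 2.0710 * 3600
C = 3438 t/hr


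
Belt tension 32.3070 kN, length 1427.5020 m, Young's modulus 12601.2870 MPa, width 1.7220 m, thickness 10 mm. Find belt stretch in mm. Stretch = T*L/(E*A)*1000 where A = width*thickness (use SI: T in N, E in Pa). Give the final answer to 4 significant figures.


A = 1.7220 * 0.01 = 0.01722 m^2
Stretch = 32.3070*1000 * 1427.5020 / (12601.2870e6 * 0.01722) * 1000
Stretch = 212.5 mm


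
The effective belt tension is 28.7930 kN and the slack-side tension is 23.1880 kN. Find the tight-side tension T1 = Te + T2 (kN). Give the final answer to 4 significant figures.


T1 = Te + T2 = 28.7930 + 23.1880
T1 = 51.98 kN


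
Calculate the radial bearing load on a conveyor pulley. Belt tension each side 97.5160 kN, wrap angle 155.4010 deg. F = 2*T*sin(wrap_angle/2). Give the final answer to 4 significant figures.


F = 2 * 97.5160 * sin(155.4010/2 deg)
F = 190.6 kN


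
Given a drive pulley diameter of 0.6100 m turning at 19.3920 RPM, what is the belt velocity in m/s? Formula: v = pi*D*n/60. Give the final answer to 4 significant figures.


v = pi * 0.6100 * 19.3920 / 60
v = 0.6194 m/s


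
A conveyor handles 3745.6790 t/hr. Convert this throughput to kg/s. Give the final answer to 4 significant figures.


m_dot = 3745.6790 * 1000 / 3600
m_dot = 1040 kg/s


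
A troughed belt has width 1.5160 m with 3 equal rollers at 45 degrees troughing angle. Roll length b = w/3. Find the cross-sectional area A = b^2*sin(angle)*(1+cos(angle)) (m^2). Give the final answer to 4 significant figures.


b = 1.5160/3 = 0.505333 m
A = 0.505333^2 * sin(45 deg) * (1 + cos(45 deg))
A = 0.3082 m^2


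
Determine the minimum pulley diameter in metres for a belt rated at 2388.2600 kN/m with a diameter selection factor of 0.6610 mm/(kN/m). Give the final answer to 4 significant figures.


D = 2388.2600 * 0.6610 / 1000
D = 1.579 m


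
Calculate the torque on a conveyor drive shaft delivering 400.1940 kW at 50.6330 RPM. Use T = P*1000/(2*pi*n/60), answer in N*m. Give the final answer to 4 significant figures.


omega = 2*pi*50.6330/60 = 5.30228 rad/s
T = 400.1940*1000 / 5.30228
T = 75480 N*m


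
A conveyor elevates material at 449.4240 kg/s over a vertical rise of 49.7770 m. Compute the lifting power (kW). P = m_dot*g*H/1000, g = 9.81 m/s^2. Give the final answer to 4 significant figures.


P = 449.4240 * 9.81 * 49.7770 / 1000
P = 219.5 kW


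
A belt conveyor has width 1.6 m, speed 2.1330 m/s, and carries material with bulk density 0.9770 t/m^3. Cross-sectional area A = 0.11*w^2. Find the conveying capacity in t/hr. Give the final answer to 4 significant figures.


A = 0.11 * 1.6^2 = 0.2816 m^2
C = 0.2816 * 2.1330 * 0.9770 * 3600
C = 2113 t/hr


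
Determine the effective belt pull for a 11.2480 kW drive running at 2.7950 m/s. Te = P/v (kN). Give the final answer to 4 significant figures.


Te = P / v = 11.2480 / 2.7950
Te = 4.024 kN


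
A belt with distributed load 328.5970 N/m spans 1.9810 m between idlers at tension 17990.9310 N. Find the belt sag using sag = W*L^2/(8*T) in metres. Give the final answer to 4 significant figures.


sag = 328.5970 * 1.9810^2 / (8 * 17990.9310)
sag = 0.008960 m


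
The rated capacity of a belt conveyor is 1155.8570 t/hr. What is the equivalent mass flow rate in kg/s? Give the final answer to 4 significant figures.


m_dot = 1155.8570 * 1000 / 3600
m_dot = 321.1 kg/s


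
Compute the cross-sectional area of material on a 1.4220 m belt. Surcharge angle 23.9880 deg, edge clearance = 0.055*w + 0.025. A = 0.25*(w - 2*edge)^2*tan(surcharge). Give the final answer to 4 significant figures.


edge = 0.055*1.4220 + 0.025 = 0.10321 m
ew = 1.4220 - 2*0.10321 = 1.21558 m
A = 0.25 * 1.21558^2 * tan(23.9880 deg)
A = 0.1644 m^2


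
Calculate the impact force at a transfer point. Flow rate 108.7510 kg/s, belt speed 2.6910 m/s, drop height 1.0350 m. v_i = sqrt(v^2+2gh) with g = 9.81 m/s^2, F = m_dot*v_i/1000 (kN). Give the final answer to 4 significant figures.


v_i = sqrt(2.6910^2 + 2*9.81*1.0350) = 5.24864 m/s
F = 108.7510 * 5.24864 / 1000
F = 0.5708 kN


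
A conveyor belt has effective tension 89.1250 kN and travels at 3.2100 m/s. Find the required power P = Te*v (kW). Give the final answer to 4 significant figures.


P = Te * v = 89.1250 * 3.2100
P = 286.1 kW


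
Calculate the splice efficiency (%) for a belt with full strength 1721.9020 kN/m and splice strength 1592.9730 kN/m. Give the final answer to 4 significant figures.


Eff = 1592.9730 / 1721.9020 * 100
Eff = 92.51 %


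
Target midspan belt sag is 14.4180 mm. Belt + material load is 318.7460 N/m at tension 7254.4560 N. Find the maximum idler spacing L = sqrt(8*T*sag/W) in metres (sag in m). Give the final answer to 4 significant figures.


sag = 14.4180/1000 = 0.014418 m
L = sqrt(8 * 7254.4560 * 0.014418 / 318.7460)
L = 1.620 m


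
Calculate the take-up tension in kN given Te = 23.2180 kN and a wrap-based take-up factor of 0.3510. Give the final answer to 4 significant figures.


T_tu = 23.2180 * 0.3510
T_tu = 8.150 kN


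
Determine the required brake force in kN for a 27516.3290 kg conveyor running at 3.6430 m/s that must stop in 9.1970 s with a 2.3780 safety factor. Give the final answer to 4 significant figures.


F = 27516.3290 * 3.6430 / 9.1970 * 2.3780 / 1000
F = 25.92 kN


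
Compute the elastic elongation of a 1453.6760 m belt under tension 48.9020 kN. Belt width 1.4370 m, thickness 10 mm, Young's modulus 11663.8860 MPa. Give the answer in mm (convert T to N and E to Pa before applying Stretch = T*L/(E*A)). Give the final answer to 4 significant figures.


A = 1.4370 * 0.01 = 0.01437 m^2
Stretch = 48.9020*1000 * 1453.6760 / (11663.8860e6 * 0.01437) * 1000
Stretch = 424.1 mm


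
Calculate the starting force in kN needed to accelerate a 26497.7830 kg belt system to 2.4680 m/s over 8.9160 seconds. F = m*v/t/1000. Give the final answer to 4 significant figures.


F = 26497.7830 * 2.4680 / 8.9160 / 1000
F = 7.335 kN


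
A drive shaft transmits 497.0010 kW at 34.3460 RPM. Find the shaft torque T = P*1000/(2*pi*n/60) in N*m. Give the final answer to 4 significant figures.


omega = 2*pi*34.3460/60 = 3.5967 rad/s
T = 497.0010*1000 / 3.5967
T = 138200 N*m


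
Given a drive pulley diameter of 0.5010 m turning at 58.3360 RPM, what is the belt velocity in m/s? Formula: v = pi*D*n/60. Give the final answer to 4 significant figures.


v = pi * 0.5010 * 58.3360 / 60
v = 1.530 m/s


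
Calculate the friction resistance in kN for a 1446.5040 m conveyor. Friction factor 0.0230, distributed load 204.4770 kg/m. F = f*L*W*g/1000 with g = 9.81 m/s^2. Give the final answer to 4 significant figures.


F = 0.0230 * 1446.5040 * 204.4770 * 9.81 / 1000
F = 66.74 kN


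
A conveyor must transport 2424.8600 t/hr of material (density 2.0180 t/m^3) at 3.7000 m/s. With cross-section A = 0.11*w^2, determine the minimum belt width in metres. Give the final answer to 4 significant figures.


A_req = 2424.8600 / (3.7000 * 2.0180 * 3600) = 0.0902114 m^2
w = sqrt(0.0902114 / 0.11)
w = 0.9056 m


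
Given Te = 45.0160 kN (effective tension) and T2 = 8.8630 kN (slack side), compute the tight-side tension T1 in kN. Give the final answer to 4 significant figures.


T1 = Te + T2 = 45.0160 + 8.8630
T1 = 53.88 kN


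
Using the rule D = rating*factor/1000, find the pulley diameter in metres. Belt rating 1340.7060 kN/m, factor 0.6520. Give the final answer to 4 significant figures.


D = 1340.7060 * 0.6520 / 1000
D = 0.8741 m


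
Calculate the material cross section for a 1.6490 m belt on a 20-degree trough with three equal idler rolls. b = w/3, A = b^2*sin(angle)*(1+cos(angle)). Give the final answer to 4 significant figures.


b = 1.6490/3 = 0.549667 m
A = 0.549667^2 * sin(20 deg) * (1 + cos(20 deg))
A = 0.2004 m^2


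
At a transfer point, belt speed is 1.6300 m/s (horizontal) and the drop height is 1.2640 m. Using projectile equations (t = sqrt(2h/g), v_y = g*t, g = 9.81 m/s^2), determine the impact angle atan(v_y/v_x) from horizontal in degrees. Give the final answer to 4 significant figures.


t = sqrt(2*1.2640/9.81) = 0.507638 s
v_y = 9.81 * 0.507638 = 4.97993 m/s
angle = atan(4.97993 / 1.6300) = 71.88 deg


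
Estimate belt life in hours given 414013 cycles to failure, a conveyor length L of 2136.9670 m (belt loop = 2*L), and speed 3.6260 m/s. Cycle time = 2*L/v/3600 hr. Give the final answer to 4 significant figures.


cycle_time = 2 * 2136.9670 / 3.6260 / 3600 = 0.327414 hr
life = 414013 * 0.327414 = 135600 hours


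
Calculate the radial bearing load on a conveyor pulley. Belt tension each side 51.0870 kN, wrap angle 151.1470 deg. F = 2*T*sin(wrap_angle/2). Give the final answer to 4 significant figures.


F = 2 * 51.0870 * sin(151.1470/2 deg)
F = 98.95 kN


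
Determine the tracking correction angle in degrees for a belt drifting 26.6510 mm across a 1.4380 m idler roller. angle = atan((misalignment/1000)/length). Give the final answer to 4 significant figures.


misalign_m = 26.6510 / 1000 = 0.026651 m
angle = atan(0.026651 / 1.4380)
angle = 1.062 deg


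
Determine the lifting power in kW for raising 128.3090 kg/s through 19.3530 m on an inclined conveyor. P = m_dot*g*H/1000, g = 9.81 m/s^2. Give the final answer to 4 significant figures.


P = 128.3090 * 9.81 * 19.3530 / 1000
P = 24.36 kW


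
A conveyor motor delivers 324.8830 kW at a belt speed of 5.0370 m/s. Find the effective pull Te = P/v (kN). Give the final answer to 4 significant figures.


Te = P / v = 324.8830 / 5.0370
Te = 64.50 kN


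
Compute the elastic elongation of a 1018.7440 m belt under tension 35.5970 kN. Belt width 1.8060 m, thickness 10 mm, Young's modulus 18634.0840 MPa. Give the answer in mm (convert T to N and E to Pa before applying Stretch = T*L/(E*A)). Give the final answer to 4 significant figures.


A = 1.8060 * 0.01 = 0.01806 m^2
Stretch = 35.5970*1000 * 1018.7440 / (18634.0840e6 * 0.01806) * 1000
Stretch = 107.8 mm


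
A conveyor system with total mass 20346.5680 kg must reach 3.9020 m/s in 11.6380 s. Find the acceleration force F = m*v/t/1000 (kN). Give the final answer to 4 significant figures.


F = 20346.5680 * 3.9020 / 11.6380 / 1000
F = 6.822 kN


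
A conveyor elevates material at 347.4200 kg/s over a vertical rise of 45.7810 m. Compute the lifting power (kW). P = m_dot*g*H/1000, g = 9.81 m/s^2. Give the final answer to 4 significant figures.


P = 347.4200 * 9.81 * 45.7810 / 1000
P = 156.0 kW


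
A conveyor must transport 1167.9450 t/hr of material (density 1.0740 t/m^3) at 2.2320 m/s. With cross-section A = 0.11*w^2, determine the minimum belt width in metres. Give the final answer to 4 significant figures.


A_req = 1167.9450 / (2.2320 * 1.0740 * 3600) = 0.135339 m^2
w = sqrt(0.135339 / 0.11)
w = 1.109 m


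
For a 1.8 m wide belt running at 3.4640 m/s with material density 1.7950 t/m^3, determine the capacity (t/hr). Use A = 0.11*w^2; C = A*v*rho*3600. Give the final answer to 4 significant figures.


A = 0.11 * 1.8^2 = 0.3564 m^2
C = 0.3564 * 3.4640 * 1.7950 * 3600
C = 7978 t/hr


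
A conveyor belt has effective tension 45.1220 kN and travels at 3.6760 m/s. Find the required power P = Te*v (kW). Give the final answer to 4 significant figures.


P = Te * v = 45.1220 * 3.6760
P = 165.9 kW


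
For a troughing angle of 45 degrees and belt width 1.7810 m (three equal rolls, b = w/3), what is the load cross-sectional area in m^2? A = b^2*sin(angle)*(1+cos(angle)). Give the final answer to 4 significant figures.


b = 1.7810/3 = 0.593667 m
A = 0.593667^2 * sin(45 deg) * (1 + cos(45 deg))
A = 0.4254 m^2


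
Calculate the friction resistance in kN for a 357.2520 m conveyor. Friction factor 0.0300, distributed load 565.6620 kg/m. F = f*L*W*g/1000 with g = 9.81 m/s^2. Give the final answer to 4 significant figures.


F = 0.0300 * 357.2520 * 565.6620 * 9.81 / 1000
F = 59.47 kN


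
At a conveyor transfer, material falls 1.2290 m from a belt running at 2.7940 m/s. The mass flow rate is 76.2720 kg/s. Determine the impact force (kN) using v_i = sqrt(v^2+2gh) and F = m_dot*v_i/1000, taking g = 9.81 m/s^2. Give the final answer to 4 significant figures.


v_i = sqrt(2.7940^2 + 2*9.81*1.2290) = 5.64973 m/s
F = 76.2720 * 5.64973 / 1000
F = 0.4309 kN


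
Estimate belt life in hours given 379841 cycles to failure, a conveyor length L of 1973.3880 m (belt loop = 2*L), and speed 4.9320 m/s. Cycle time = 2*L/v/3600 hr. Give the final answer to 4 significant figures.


cycle_time = 2 * 1973.3880 / 4.9320 / 3600 = 0.222288 hr
life = 379841 * 0.222288 = 84430 hours


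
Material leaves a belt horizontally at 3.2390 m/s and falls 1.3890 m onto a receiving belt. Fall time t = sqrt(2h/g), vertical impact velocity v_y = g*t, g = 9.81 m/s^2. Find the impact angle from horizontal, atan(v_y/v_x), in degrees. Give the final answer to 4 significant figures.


t = sqrt(2*1.3890/9.81) = 0.532147 s
v_y = 9.81 * 0.532147 = 5.22036 m/s
angle = atan(5.22036 / 3.2390) = 58.18 deg


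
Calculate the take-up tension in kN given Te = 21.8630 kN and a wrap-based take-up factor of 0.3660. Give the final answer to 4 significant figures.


T_tu = 21.8630 * 0.3660
T_tu = 8.002 kN


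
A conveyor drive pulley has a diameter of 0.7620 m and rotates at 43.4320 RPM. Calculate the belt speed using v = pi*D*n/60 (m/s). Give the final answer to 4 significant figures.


v = pi * 0.7620 * 43.4320 / 60
v = 1.733 m/s


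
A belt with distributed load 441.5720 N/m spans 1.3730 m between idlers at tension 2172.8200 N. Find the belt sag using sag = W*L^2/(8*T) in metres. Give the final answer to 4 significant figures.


sag = 441.5720 * 1.3730^2 / (8 * 2172.8200)
sag = 0.04789 m


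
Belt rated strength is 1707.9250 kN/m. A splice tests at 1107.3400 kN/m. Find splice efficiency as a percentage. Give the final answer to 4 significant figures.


Eff = 1107.3400 / 1707.9250 * 100
Eff = 64.84 %


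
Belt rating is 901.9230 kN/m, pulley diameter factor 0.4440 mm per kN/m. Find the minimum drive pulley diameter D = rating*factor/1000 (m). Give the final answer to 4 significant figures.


D = 901.9230 * 0.4440 / 1000
D = 0.4005 m


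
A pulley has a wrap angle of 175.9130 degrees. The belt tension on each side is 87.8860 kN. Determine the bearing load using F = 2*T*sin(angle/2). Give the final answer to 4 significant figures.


F = 2 * 87.8860 * sin(175.9130/2 deg)
F = 175.7 kN


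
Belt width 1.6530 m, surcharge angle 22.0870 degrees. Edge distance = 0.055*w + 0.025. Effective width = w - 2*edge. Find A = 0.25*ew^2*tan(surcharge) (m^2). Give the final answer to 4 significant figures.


edge = 0.055*1.6530 + 0.025 = 0.115915 m
ew = 1.6530 - 2*0.115915 = 1.42117 m
A = 0.25 * 1.42117^2 * tan(22.0870 deg)
A = 0.2049 m^2


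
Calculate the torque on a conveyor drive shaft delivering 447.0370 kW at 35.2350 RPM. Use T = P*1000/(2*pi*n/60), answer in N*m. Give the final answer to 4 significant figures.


omega = 2*pi*35.2350/60 = 3.6898 rad/s
T = 447.0370*1000 / 3.6898
T = 121200 N*m


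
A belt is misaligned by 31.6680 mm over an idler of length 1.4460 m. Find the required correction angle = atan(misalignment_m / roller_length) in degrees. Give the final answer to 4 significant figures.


misalign_m = 31.6680 / 1000 = 0.031668 m
angle = atan(0.031668 / 1.4460)
angle = 1.255 deg


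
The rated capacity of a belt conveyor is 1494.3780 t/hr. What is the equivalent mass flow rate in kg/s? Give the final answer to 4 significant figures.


m_dot = 1494.3780 * 1000 / 3600
m_dot = 415.1 kg/s


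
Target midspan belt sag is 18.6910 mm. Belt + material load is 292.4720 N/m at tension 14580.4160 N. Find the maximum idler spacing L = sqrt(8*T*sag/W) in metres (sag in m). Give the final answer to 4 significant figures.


sag = 18.6910/1000 = 0.018691 m
L = sqrt(8 * 14580.4160 * 0.018691 / 292.4720)
L = 2.730 m


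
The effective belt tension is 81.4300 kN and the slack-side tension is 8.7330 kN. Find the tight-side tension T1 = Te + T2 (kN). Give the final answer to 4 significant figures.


T1 = Te + T2 = 81.4300 + 8.7330
T1 = 90.16 kN


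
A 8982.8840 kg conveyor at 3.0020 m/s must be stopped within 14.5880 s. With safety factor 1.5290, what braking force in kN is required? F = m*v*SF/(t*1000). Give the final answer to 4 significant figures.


F = 8982.8840 * 3.0020 / 14.5880 * 1.5290 / 1000
F = 2.826 kN


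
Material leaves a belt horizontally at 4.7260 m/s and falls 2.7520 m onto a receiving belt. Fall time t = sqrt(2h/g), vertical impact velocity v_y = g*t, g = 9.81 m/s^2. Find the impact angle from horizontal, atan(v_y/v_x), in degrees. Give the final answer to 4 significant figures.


t = sqrt(2*2.7520/9.81) = 0.749039 s
v_y = 9.81 * 0.749039 = 7.34807 m/s
angle = atan(7.34807 / 4.7260) = 57.25 deg


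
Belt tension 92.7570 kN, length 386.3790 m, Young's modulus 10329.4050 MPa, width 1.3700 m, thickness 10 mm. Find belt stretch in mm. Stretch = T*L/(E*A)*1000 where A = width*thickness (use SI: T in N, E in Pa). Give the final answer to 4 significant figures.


A = 1.3700 * 0.01 = 0.01370 m^2
Stretch = 92.7570*1000 * 386.3790 / (10329.4050e6 * 0.01370) * 1000
Stretch = 253.3 mm


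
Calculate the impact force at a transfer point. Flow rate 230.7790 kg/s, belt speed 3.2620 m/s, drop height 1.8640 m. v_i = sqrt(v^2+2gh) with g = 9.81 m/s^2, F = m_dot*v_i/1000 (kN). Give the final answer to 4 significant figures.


v_i = sqrt(3.2620^2 + 2*9.81*1.8640) = 6.87112 m/s
F = 230.7790 * 6.87112 / 1000
F = 1.586 kN


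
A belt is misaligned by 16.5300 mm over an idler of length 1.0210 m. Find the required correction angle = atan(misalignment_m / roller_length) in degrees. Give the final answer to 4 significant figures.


misalign_m = 16.5300 / 1000 = 0.016530 m
angle = atan(0.016530 / 1.0210)
angle = 0.9275 deg


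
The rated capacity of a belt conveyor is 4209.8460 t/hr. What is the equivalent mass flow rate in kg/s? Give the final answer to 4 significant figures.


m_dot = 4209.8460 * 1000 / 3600
m_dot = 1169 kg/s


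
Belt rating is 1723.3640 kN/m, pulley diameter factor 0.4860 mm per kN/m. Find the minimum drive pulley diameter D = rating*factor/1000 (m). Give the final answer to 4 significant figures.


D = 1723.3640 * 0.4860 / 1000
D = 0.8376 m


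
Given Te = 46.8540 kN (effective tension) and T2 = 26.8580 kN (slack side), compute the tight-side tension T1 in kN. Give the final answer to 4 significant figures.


T1 = Te + T2 = 46.8540 + 26.8580
T1 = 73.71 kN


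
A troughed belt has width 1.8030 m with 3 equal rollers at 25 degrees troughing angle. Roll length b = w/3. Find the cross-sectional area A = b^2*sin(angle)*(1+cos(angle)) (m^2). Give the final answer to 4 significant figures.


b = 1.8030/3 = 0.601 m
A = 0.601^2 * sin(25 deg) * (1 + cos(25 deg))
A = 0.2910 m^2


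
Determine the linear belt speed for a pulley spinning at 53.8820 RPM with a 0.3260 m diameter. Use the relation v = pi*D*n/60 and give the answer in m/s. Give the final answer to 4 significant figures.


v = pi * 0.3260 * 53.8820 / 60
v = 0.9197 m/s


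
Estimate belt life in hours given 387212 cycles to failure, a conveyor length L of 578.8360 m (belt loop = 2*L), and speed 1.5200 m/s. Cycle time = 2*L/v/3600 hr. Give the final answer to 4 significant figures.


cycle_time = 2 * 578.8360 / 1.5200 / 3600 = 0.211563 hr
life = 387212 * 0.211563 = 81920 hours


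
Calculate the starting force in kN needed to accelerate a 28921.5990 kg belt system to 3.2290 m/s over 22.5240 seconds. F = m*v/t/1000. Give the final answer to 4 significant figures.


F = 28921.5990 * 3.2290 / 22.5240 / 1000
F = 4.146 kN


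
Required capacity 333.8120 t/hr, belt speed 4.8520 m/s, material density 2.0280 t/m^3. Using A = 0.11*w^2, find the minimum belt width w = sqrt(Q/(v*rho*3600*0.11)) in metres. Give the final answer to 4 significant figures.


A_req = 333.8120 / (4.8520 * 2.0280 * 3600) = 0.00942347 m^2
w = sqrt(0.00942347 / 0.11)
w = 0.2927 m


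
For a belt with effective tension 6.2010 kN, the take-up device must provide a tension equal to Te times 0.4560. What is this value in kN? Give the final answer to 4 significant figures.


T_tu = 6.2010 * 0.4560
T_tu = 2.828 kN


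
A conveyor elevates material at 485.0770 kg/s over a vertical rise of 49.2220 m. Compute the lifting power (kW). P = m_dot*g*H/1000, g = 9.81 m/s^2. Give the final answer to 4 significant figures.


P = 485.0770 * 9.81 * 49.2220 / 1000
P = 234.2 kW


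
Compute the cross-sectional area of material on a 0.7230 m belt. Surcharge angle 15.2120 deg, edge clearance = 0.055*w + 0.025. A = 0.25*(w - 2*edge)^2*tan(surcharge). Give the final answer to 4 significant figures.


edge = 0.055*0.7230 + 0.025 = 0.064765 m
ew = 0.7230 - 2*0.064765 = 0.59347 m
A = 0.25 * 0.59347^2 * tan(15.2120 deg)
A = 0.02394 m^2


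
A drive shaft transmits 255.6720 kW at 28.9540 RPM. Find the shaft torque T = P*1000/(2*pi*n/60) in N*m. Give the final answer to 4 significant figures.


omega = 2*pi*28.9540/60 = 3.03206 rad/s
T = 255.6720*1000 / 3.03206
T = 84320 N*m


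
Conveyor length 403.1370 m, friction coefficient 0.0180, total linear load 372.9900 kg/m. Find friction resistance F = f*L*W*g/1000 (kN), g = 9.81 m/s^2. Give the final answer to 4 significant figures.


F = 0.0180 * 403.1370 * 372.9900 * 9.81 / 1000
F = 26.55 kN


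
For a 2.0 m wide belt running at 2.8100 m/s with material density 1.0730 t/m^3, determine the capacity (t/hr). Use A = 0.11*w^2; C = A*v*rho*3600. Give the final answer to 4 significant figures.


A = 0.11 * 2.0^2 = 0.44 m^2
C = 0.44 * 2.8100 * 1.0730 * 3600
C = 4776 t/hr


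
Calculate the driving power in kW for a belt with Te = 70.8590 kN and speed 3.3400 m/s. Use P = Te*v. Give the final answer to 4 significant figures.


P = Te * v = 70.8590 * 3.3400
P = 236.7 kW


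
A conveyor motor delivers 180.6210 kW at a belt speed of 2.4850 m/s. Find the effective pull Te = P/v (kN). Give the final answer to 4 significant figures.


Te = P / v = 180.6210 / 2.4850
Te = 72.68 kN


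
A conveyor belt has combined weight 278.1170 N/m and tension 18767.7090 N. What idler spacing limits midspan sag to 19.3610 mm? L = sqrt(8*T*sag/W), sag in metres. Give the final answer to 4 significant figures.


sag = 19.3610/1000 = 0.019361 m
L = sqrt(8 * 18767.7090 * 0.019361 / 278.1170)
L = 3.233 m


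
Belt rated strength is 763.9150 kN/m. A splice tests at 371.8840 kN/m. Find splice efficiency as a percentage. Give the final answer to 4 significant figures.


Eff = 371.8840 / 763.9150 * 100
Eff = 48.68 %


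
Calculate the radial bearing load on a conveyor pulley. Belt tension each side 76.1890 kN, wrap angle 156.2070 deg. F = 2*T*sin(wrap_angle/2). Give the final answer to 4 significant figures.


F = 2 * 76.1890 * sin(156.2070/2 deg)
F = 149.1 kN


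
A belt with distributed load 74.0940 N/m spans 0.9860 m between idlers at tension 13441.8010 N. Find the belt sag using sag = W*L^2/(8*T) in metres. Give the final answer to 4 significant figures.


sag = 74.0940 * 0.9860^2 / (8 * 13441.8010)
sag = 0.0006699 m


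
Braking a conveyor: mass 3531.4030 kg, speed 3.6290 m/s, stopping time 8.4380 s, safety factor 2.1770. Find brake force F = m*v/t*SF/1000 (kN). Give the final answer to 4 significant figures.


F = 3531.4030 * 3.6290 / 8.4380 * 2.1770 / 1000
F = 3.306 kN


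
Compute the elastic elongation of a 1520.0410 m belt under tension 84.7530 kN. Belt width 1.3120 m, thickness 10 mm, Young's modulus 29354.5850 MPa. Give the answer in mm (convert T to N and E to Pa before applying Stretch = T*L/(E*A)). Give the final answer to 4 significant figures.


A = 1.3120 * 0.01 = 0.01312 m^2
Stretch = 84.7530*1000 * 1520.0410 / (29354.5850e6 * 0.01312) * 1000
Stretch = 334.5 mm


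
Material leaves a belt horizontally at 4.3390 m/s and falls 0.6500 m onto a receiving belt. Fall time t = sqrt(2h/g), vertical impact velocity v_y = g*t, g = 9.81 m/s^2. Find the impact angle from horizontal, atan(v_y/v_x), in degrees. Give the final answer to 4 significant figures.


t = sqrt(2*0.6500/9.81) = 0.36403 s
v_y = 9.81 * 0.36403 = 3.57113 m/s
angle = atan(3.57113 / 4.3390) = 39.46 deg


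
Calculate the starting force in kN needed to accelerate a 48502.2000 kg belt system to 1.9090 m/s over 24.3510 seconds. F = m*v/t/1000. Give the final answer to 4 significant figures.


F = 48502.2000 * 1.9090 / 24.3510 / 1000
F = 3.802 kN


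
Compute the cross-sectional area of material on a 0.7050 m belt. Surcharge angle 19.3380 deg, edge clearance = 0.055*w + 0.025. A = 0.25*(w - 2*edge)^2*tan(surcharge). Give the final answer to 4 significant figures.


edge = 0.055*0.7050 + 0.025 = 0.063775 m
ew = 0.7050 - 2*0.063775 = 0.57745 m
A = 0.25 * 0.57745^2 * tan(19.3380 deg)
A = 0.02926 m^2


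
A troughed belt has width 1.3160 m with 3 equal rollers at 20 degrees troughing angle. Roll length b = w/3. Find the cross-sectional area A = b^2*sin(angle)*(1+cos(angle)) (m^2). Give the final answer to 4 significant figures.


b = 1.3160/3 = 0.438667 m
A = 0.438667^2 * sin(20 deg) * (1 + cos(20 deg))
A = 0.1277 m^2


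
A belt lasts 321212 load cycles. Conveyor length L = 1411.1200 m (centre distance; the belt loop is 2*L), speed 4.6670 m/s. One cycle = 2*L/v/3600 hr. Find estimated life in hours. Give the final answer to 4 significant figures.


cycle_time = 2 * 1411.1200 / 4.6670 / 3600 = 0.167978 hr
life = 321212 * 0.167978 = 53960 hours


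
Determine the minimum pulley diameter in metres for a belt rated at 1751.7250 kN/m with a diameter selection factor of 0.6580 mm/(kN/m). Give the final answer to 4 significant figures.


D = 1751.7250 * 0.6580 / 1000
D = 1.153 m


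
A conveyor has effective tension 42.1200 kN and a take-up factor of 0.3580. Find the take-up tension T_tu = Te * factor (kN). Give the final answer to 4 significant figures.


T_tu = 42.1200 * 0.3580
T_tu = 15.08 kN


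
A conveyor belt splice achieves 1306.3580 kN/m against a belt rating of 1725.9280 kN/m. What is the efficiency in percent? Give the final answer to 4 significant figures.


Eff = 1306.3580 / 1725.9280 * 100
Eff = 75.69 %


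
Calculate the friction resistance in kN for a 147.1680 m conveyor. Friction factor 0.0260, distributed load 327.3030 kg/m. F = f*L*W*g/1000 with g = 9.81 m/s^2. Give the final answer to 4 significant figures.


F = 0.0260 * 147.1680 * 327.3030 * 9.81 / 1000
F = 12.29 kN


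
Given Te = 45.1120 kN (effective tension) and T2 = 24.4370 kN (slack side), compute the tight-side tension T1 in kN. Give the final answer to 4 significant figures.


T1 = Te + T2 = 45.1120 + 24.4370
T1 = 69.55 kN


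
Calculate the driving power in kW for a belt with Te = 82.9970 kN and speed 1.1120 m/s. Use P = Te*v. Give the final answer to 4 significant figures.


P = Te * v = 82.9970 * 1.1120
P = 92.29 kW


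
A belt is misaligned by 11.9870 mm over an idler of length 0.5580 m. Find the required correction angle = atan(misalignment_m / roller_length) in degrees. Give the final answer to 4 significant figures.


misalign_m = 11.9870 / 1000 = 0.011987 m
angle = atan(0.011987 / 0.5580)
angle = 1.231 deg


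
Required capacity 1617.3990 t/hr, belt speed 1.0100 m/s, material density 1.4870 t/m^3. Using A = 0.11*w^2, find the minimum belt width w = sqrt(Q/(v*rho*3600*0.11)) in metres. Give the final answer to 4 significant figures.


A_req = 1617.3990 / (1.0100 * 1.4870 * 3600) = 0.299145 m^2
w = sqrt(0.299145 / 0.11)
w = 1.649 m


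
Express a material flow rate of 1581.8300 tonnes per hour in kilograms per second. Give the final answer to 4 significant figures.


m_dot = 1581.8300 * 1000 / 3600
m_dot = 439.4 kg/s


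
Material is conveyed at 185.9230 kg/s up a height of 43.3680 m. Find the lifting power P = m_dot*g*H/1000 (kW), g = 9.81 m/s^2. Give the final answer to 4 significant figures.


P = 185.9230 * 9.81 * 43.3680 / 1000
P = 79.10 kW


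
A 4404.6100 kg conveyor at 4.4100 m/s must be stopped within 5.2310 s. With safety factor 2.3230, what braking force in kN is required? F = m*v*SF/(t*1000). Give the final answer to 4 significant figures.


F = 4404.6100 * 4.4100 / 5.2310 * 2.3230 / 1000
F = 8.626 kN


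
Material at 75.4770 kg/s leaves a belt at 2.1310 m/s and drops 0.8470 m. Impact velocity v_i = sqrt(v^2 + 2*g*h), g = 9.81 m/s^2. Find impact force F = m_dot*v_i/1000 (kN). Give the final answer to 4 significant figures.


v_i = sqrt(2.1310^2 + 2*9.81*0.8470) = 4.59992 m/s
F = 75.4770 * 4.59992 / 1000
F = 0.3472 kN


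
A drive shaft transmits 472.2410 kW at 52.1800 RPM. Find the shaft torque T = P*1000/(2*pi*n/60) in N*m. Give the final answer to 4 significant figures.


omega = 2*pi*52.1800/60 = 5.46428 rad/s
T = 472.2410*1000 / 5.46428
T = 86420 N*m


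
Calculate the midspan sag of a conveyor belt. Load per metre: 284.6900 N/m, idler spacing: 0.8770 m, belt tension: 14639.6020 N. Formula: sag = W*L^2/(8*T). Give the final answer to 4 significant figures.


sag = 284.6900 * 0.8770^2 / (8 * 14639.6020)
sag = 0.001870 m


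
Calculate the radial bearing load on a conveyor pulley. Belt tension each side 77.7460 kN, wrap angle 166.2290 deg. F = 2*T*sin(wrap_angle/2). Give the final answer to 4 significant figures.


F = 2 * 77.7460 * sin(166.2290/2 deg)
F = 154.4 kN


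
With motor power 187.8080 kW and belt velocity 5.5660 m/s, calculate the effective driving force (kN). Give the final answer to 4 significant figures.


Te = P / v = 187.8080 / 5.5660
Te = 33.74 kN


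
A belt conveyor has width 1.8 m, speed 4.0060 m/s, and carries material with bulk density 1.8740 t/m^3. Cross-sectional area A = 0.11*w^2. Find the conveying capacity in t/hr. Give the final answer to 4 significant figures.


A = 0.11 * 1.8^2 = 0.3564 m^2
C = 0.3564 * 4.0060 * 1.8740 * 3600
C = 9632 t/hr


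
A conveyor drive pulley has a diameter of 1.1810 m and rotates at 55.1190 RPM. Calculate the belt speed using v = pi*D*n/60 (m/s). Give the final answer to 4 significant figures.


v = pi * 1.1810 * 55.1190 / 60
v = 3.408 m/s


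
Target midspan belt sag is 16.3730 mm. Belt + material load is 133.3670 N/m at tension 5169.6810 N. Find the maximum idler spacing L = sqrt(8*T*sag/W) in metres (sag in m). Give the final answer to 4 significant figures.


sag = 16.3730/1000 = 0.016373 m
L = sqrt(8 * 5169.6810 * 0.016373 / 133.3670)
L = 2.253 m


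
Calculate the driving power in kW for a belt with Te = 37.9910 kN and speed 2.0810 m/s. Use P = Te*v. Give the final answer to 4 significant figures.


P = Te * v = 37.9910 * 2.0810
P = 79.06 kW


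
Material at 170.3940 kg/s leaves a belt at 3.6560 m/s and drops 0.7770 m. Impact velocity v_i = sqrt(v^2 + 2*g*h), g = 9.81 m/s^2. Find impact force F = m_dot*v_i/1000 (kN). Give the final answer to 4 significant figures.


v_i = sqrt(3.6560^2 + 2*9.81*0.7770) = 5.34893 m/s
F = 170.3940 * 5.34893 / 1000
F = 0.9114 kN


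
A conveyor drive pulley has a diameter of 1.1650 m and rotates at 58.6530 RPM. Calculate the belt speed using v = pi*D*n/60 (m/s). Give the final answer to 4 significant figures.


v = pi * 1.1650 * 58.6530 / 60
v = 3.578 m/s


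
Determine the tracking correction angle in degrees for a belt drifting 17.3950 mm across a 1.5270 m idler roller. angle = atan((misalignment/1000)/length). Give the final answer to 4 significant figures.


misalign_m = 17.3950 / 1000 = 0.017395 m
angle = atan(0.017395 / 1.5270)
angle = 0.6527 deg


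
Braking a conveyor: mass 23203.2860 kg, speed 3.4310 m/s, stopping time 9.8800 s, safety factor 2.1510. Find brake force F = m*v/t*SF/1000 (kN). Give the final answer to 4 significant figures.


F = 23203.2860 * 3.4310 / 9.8800 * 2.1510 / 1000
F = 17.33 kN


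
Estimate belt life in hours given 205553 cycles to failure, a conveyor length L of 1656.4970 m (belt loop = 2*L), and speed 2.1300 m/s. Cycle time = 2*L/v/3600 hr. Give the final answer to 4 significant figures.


cycle_time = 2 * 1656.4970 / 2.1300 / 3600 = 0.432055 hr
life = 205553 * 0.432055 = 88810 hours


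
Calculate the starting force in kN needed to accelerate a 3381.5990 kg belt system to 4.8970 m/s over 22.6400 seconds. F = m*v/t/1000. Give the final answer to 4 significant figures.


F = 3381.5990 * 4.8970 / 22.6400 / 1000
F = 0.7314 kN


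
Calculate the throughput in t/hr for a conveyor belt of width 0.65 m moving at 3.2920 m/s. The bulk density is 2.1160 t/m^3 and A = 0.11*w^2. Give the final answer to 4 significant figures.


A = 0.11 * 0.65^2 = 0.046475 m^2
C = 0.046475 * 3.2920 * 2.1160 * 3600
C = 1165 t/hr


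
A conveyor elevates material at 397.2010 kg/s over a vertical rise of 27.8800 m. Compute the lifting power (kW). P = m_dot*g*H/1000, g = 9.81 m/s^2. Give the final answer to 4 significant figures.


P = 397.2010 * 9.81 * 27.8800 / 1000
P = 108.6 kW


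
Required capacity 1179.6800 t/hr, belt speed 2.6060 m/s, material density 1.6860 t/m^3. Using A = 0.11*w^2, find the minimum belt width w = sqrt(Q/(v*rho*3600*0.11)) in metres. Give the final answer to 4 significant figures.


A_req = 1179.6800 / (2.6060 * 1.6860 * 3600) = 0.0745813 m^2
w = sqrt(0.0745813 / 0.11)
w = 0.8234 m


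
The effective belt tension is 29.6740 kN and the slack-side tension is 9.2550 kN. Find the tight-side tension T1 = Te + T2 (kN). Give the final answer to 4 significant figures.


T1 = Te + T2 = 29.6740 + 9.2550
T1 = 38.93 kN


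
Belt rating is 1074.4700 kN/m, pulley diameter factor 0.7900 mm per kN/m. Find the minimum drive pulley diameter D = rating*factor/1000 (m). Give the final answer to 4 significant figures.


D = 1074.4700 * 0.7900 / 1000
D = 0.8488 m


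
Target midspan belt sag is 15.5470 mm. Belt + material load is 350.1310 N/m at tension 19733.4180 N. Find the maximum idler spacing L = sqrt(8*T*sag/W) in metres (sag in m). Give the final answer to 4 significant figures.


sag = 15.5470/1000 = 0.015547 m
L = sqrt(8 * 19733.4180 * 0.015547 / 350.1310)
L = 2.648 m


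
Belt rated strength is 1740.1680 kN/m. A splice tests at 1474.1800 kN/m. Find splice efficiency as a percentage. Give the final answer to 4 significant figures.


Eff = 1474.1800 / 1740.1680 * 100
Eff = 84.71 %


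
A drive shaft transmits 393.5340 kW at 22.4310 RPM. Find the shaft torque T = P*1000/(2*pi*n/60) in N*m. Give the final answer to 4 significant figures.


omega = 2*pi*22.4310/60 = 2.34897 rad/s
T = 393.5340*1000 / 2.34897
T = 167500 N*m


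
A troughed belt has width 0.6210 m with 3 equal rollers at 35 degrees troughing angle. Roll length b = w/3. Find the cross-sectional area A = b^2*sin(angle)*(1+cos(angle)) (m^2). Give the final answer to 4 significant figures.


b = 0.6210/3 = 0.207 m
A = 0.207^2 * sin(35 deg) * (1 + cos(35 deg))
A = 0.04471 m^2


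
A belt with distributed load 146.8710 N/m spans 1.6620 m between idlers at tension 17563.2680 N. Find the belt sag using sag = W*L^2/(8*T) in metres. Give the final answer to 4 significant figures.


sag = 146.8710 * 1.6620^2 / (8 * 17563.2680)
sag = 0.002887 m


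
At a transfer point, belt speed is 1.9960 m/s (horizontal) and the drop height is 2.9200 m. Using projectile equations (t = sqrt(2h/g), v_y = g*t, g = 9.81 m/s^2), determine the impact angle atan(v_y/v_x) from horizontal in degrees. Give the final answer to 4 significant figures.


t = sqrt(2*2.9200/9.81) = 0.771564 s
v_y = 9.81 * 0.771564 = 7.56904 m/s
angle = atan(7.56904 / 1.9960) = 75.23 deg


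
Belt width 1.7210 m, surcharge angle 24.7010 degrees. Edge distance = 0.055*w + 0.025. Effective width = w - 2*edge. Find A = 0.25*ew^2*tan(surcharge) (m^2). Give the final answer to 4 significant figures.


edge = 0.055*1.7210 + 0.025 = 0.119655 m
ew = 1.7210 - 2*0.119655 = 1.48169 m
A = 0.25 * 1.48169^2 * tan(24.7010 deg)
A = 0.2525 m^2


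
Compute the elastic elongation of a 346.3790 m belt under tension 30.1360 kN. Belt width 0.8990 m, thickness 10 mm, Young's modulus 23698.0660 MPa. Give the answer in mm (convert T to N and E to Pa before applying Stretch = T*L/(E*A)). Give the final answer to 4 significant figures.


A = 0.8990 * 0.01 = 0.00899 m^2
Stretch = 30.1360*1000 * 346.3790 / (23698.0660e6 * 0.00899) * 1000
Stretch = 49.00 mm


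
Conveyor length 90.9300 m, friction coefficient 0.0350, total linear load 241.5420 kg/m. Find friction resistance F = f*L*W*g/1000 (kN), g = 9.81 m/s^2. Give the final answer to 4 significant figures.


F = 0.0350 * 90.9300 * 241.5420 * 9.81 / 1000
F = 7.541 kN


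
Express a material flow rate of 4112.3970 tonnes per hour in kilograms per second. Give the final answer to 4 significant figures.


m_dot = 4112.3970 * 1000 / 3600
m_dot = 1142 kg/s


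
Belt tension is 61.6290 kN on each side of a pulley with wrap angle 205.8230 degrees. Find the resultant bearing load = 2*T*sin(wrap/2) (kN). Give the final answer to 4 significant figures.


F = 2 * 61.6290 * sin(205.8230/2 deg)
F = 120.1 kN


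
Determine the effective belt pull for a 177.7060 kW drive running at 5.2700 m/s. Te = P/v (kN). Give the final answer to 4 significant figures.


Te = P / v = 177.7060 / 5.2700
Te = 33.72 kN


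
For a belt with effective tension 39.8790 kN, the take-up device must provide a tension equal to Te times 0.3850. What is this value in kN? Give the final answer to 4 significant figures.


T_tu = 39.8790 * 0.3850
T_tu = 15.35 kN


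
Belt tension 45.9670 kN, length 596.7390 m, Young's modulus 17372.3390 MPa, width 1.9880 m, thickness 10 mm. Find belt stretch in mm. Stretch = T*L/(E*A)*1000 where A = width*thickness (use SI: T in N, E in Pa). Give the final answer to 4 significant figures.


A = 1.9880 * 0.01 = 0.01988 m^2
Stretch = 45.9670*1000 * 596.7390 / (17372.3390e6 * 0.01988) * 1000
Stretch = 79.42 mm
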